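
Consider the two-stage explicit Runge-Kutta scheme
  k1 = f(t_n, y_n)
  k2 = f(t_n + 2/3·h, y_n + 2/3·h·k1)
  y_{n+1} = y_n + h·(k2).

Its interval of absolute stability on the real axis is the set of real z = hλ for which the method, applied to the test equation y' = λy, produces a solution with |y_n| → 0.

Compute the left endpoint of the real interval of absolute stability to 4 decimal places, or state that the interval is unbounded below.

Set f=λy, z=hλ:
  k1=λy_n ⇒ h·k1=z·y_n;  k2=λ(1+2/3z)y_n ⇒ h·k2=z(1+2/3z)y_n
  y_{n+1}/y_n = 1 + z(1+2/3z) = 1 + z + 2/3z²
  Hence R(z) = 1 + z + 2/3z².

Find x<0 with |R(x)|<1.
x=-0.9: |R|=0.6400
R=1: x+2/3x²=0 ⇒ x=−3/2=-1.5000; min R=1−1/(4·2/3)=0.6250>−1
Confirm numerically:
  x=-1.048: |R|=0.68420 <1
  x=-0.911: |R|=0.64228 <1
  x=-0.869: |R|=0.63444 <1
  x=-0.868: |R|=0.63428 <1
  x=-1.941: |R|=1.57065 >1
  x=-1.921: |R|=1.53916 >1
Interval (-1.5000, 0).

left endpoint -1.5000.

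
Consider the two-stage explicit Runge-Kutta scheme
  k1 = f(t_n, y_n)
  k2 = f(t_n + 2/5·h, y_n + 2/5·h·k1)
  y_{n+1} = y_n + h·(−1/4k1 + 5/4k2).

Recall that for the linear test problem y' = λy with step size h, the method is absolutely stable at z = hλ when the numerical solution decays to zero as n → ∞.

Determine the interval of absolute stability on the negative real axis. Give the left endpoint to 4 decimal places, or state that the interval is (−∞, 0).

(-2.0000, 0).

Test eqn y'=λy, z=hλ:
  k1=λy_n ⇒ h·k1=z·y_n;  k2=λ(1+2/5z)y_n ⇒ h·k2=z(1+2/5z)y_n
  y_{n+1}/y_n = 1 − 1/4z + 5/4z(1+2/5z) = 1 + z + 1/2z²
  so R(z) = 1 + z + 1/2z².

Find x<0 with |R(x)|<1.
x=-1.62: |R|=0.6922
R=1: x+1/2x²=0 ⇒ x=−2=-2.0000; min R=1−1/(4·1/2)=0.5000>−1
Confirm numerically:
  x=-1.770: |R|=0.79645 <1
  x=-1.380: |R|=0.57220 <1
  x=-0.923: |R|=0.50296 <1
  x=-0.873: |R|=0.50806 <1
  x=-2.539: |R|=1.68426 >1
  x=-2.224: |R|=1.24909 >1
  x=-2.199: |R|=1.21880 >1
Interval (-2.0000, 0).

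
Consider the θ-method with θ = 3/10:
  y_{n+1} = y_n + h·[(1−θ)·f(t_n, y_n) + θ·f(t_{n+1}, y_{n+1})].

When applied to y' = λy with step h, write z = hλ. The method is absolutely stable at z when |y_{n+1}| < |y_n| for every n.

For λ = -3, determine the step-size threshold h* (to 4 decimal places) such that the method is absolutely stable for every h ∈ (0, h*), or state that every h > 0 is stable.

On y'=λy, z=hλ:
  y_{n+1} = y_n + z·[7/10·y_n + 3/10·y_{n+1}] ⇒ (1 − 3/10z)y_{n+1} = (1 + 7/10z)y_n
  R(z) = (1 + 7/10z)/(1 − 3/10z).

Solve |R(x)|<1 on ℝ⁻.
x=-1.24: |R|=0.0962
R=−1: 1+7/10x = −1+3/10x ⇒ -2/5x=2 ⇒ x=2/(-2/5)=-5.0000
Confirm numerically:
  x=-4.930: |R|=0.98871 <1
  x=-4.796: |R|=0.96654 <1
  x=-3.001: |R|=0.57922 <1
  x=-5.452: |R|=1.06860 >1
  x=-5.441: |R|=1.06701 >1
  x=-5.362: |R|=1.05551 >1
Interval (-5.0000, 0).

(-5.0000,0); λ=-3 ⇒ h* = (5)/3 = 1.6667.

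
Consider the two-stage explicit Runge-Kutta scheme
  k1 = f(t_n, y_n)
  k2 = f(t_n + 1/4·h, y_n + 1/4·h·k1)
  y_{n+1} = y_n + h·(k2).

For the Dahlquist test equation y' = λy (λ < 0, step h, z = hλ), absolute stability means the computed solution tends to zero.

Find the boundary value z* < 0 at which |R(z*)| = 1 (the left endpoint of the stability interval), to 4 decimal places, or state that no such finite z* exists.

Test eqn y'=λy, z=hλ:
  k1=λy_n ⇒ h·k1=z·y_n;  k2=λ(1+1/4z)y_n ⇒ h·k2=z(1+1/4z)y_n
  y_{n+1}/y_n = 1 + z(1+1/4z) = 1 + z + 1/4z²
  ⇒ R(z) = 1 + z + 1/4z².

Find x<0 with |R(x)|<1.
x=-1.16: |R|=0.1764
R=1: x+1/4x²=0 ⇒ x=−4=-4.0000; min R=1−1/(4·1/4)=0.0000>−1
Confirm numerically:
  x=-3.765: |R|=0.77881 <1
  x=-3.125: |R|=0.31641 <1
  x=-2.889: |R|=0.19758 <1
  x=-2.606: |R|=0.09181 <1
  x=-4.528: |R|=1.59770 >1
  x=-4.103: |R|=1.10565 >1
So |R|<1 on (-4.0000, 0).

z* = -4.0000.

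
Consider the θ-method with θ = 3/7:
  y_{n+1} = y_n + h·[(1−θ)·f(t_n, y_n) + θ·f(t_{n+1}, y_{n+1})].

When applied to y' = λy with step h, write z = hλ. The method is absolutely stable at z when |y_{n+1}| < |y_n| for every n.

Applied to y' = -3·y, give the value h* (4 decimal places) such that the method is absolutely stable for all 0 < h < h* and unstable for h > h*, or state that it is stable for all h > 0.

On y'=λy, z=hλ:
  y_{n+1} = y_n + z·[4/7·y_n + 3/7·y_{n+1}] ⇒ (1 − 3/7z)y_{n+1} = (1 + 4/7z)y_n
  so R(z) = (1 + 4/7z)/(1 − 3/7z).

Find x<0 with |R(x)|<1.
x=-0.68: |R|=0.4735
R=−1: 1+4/7x = −1+3/7x ⇒ -1/7x=2 ⇒ x=2/(-1/7)=-14.0000
Confirm numerically:
  x=-10.738: |R|=0.91682 <1
  x=-9.890: |R|=0.88792 <1
  x=-6.073: |R|=0.68567 <1
  x=-5.750: |R|=0.65979 <1
  x=-14.237: |R|=1.00477 >1
  x=-14.197: |R|=1.00397 >1
Interval (-14.0000, 0).

(-14.0000,0); λ=-3 ⇒ h* = (14)/3 = 4.6667.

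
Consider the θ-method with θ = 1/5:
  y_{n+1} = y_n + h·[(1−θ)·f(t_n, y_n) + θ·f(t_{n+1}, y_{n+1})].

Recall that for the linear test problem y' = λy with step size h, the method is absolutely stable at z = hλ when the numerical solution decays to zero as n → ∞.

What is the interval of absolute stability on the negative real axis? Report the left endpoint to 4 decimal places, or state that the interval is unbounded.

On y'=λy, z=hλ:
  y_{n+1} = y_n + z·[4/5·y_n + 1/5·y_{n+1}] ⇒ (1 − 1/5z)y_{n+1} = (1 + 4/5z)y_n
  ⇒ R(z) = (1 + 4/5z)/(1 − 1/5z).

Find x<0 with |R(x)|<1.
x=-0.89: |R|=0.2445
R=−1: 1+4/5x = −1+1/5x ⇒ -3/5x=2 ⇒ x=2/(-3/5)=-3.3333
Confirm numerically:
  x=-3.163: |R|=0.93740 <1
  x=-2.832: |R|=0.80797 <1
  x=-1.376: |R|=0.07905 <1
  x=-1.364: |R|=0.07165 <1
  x=-3.792: |R|=1.15651 >1
  x=-3.610: |R|=1.09640 >1
  x=-3.435: |R|=1.03616 >1
Stable set (-3.3333, 0).

(-3.3333, 0).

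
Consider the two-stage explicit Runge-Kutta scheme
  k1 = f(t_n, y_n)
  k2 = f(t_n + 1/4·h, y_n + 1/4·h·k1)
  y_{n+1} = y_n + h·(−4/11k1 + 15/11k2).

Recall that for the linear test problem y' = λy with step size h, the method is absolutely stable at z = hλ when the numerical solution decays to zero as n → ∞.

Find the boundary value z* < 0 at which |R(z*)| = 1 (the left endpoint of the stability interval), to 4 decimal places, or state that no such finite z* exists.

Set f=λy, z=hλ:
  k1=λy_n ⇒ h·k1=z·y_n;  k2=λ(1+1/4z)y_n ⇒ h·k2=z(1+1/4z)y_n
  y_{n+1}/y_n = 1 − 4/11z + 15/11z(1+1/4z) = 1 + z + 15/44z²
  R(z) = 1 + z + 15/44z².

Find x<0 with |R(x)|<1.
x=-0.66: |R|=0.4885
R=1: x+15/44x²=0 ⇒ x=−44/15=-2.9333; min R=1−1/(4·15/44)=0.2667>−1
Confirm numerically:
  x=-2.908: |R|=0.97489 <1
  x=-2.613: |R|=0.71465 <1
  x=-2.141: |R|=0.42169 <1
  x=-3.109: |R|=1.18619 >1
  x=-3.015: |R|=1.08394 >1
  x=-2.997: |R|=1.06505 >1
Interval (-2.9333, 0).

left endpoint -2.9333.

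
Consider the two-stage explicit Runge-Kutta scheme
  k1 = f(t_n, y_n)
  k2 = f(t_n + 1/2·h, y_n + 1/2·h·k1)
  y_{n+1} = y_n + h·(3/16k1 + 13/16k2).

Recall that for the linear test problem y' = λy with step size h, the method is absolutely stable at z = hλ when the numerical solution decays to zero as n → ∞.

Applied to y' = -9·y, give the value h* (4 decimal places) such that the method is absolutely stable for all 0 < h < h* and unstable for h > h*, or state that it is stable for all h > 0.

Set f=λy, z=hλ:
  k1=λy_n ⇒ h·k1=z·y_n;  k2=λ(1+1/2z)y_n ⇒ h·k2=z(1+1/2z)y_n
  y_{n+1}/y_n = 1 + 3/16z + 13/16z(1+1/2z) = 1 + z + 13/32z²
  Hence R(z) = 1 + z + 13/32z².

Solve |R(x)|<1 on ℝ⁻.
x=-0.71: |R|=0.4948
R=1: x+13/32x²=0 ⇒ x=−32/13=-2.4615; min R=1−1/(4·13/32)=0.3846>−1
Confirm numerically:
  x=-2.315: |R|=0.86219 <1
  x=-2.308: |R|=0.85604 <1
  x=-1.775: |R|=0.50494 <1
  x=-1.607: |R|=0.44212 <1
  x=-2.929: |R|=1.55624 >1
  x=-2.844: |R|=1.44189 >1
  x=-2.629: |R|=1.17885 >1
Stable set (-2.4615, 0).

(-2.4615,0); λ=-9 ⇒ h* = (32/13)/9 = 0.2735.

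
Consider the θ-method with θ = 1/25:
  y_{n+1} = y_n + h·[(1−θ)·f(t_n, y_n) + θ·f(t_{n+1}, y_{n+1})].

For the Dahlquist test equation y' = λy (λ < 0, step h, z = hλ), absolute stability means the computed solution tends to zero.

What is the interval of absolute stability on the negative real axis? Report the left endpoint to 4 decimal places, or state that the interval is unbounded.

Test eqn y'=λy, z=hλ:
  y_{n+1} = y_n + z·[24/25·y_n + 1/25·y_{n+1}] ⇒ (1 − 1/25z)y_{n+1} = (1 + 24/25z)y_n
  so R(z) = (1 + 24/25z)/(1 − 1/25z).

Solve |R(x)|<1 on ℝ⁻.
x=-1.78: |R|=0.6617
R=−1: 1+24/25x = −1+1/25x ⇒ -23/25x=2 ⇒ x=2/(-23/25)=-2.1739
Confirm numerically:
  x=-1.544: |R|=0.45419 <1
  x=-1.475: |R|=0.39282 <1
  x=-0.884: |R|=0.14619 <1
  x=-2.643: |R|=1.39030 >1
  x=-2.454: |R|=1.23465 >1
  x=-2.408: |R|=1.19644 >1
Interval (-2.1739, 0).

z∈(-2.1739,0).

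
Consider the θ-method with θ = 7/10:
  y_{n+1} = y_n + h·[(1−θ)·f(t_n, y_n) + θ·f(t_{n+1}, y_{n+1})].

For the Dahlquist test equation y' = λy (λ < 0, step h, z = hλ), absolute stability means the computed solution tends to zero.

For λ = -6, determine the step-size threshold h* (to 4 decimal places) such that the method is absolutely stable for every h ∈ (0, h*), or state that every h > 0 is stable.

(−∞, 0) — no finite endpoint. Any h>0 works for λ=-6.

With y'=λy (z=hλ):
  y_{n+1} = y_n + z·[3/10·y_n + 7/10·y_{n+1}] ⇒ (1 − 7/10z)y_{n+1} = (1 + 3/10z)y_n
  Hence R(z) = (1 + 3/10z)/(1 − 7/10z).

Find x<0 with |R(x)|<1.
x=-0.66: |R|=0.5486
x=-2: |R|=0.1667
x=-10: |R|=0.2500
x=-100: |R|=0.4085
θ=7/10≥1/2 ⇒ |1+3/10x|<|1−7/10x| ∀x<0 ⇒ unbounded interval.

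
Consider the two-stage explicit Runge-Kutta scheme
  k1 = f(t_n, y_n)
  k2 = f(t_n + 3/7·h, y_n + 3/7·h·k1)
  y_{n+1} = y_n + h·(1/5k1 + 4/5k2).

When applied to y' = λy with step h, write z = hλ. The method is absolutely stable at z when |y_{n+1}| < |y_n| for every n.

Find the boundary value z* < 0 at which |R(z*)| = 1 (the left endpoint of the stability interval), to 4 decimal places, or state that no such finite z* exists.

z* = -2.9167.

With y'=λy (z=hλ):
  k1=λy_n ⇒ h·k1=z·y_n;  k2=λ(1+3/7z)y_n ⇒ h·k2=z(1+3/7z)y_n
  y_{n+1}/y_n = 1 + 1/5z + 4/5z(1+3/7z) = 1 + z + 12/35z²
  R(z) = 1 + z + 12/35z².

Solve |R(x)|<1 on ℝ⁻.
x=-0.35: |R|=0.6920
R=1: x+12/35x²=0 ⇒ x=−35/12=-2.9167; min R=1−1/(4·12/35)=0.2708>−1
Confirm numerically:
  x=-2.622: |R|=0.73510 <1
  x=-1.894: |R|=0.33591 <1
  x=-1.525: |R|=0.27236 <1
  x=-1.382: |R|=0.27283 <1
  x=-3.342: |R|=1.48736 >1
  x=-3.302: |R|=1.43624 >1
  x=-2.997: |R|=1.08255 >1
Stable set (-2.9167, 0).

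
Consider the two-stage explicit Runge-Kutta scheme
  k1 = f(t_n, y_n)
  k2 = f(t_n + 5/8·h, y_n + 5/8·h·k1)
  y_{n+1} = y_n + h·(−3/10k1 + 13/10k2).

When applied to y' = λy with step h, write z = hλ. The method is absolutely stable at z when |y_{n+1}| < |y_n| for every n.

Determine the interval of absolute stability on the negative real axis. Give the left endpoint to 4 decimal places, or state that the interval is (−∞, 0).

With y'=λy (z=hλ):
  k1=λy_n ⇒ h·k1=z·y_n;  k2=λ(1+5/8z)y_n ⇒ h·k2=z(1+5/8z)y_n
  y_{n+1}/y_n = 1 − 3/10z + 13/10z(1+5/8z) = 1 + z + 13/16z²
  R(z) = 1 + z + 13/16z².

Boundary: |R(x)|=1, x<0.
x=-0.63: |R|=0.6925
R=1: x+13/16x²=0 ⇒ x=−16/13=-1.2308; min R=1−1/(4·13/16)=0.6923>−1
Confirm numerically:
  x=-0.930: |R|=0.77273 <1
  x=-0.847: |R|=0.73589 <1
  x=-0.701: |R|=0.69826 <1
  x=-1.732: |R|=1.70536 >1
  x=-1.348: |R|=1.12840 >1
Stable set (-1.2308, 0).

z∈(-1.2308,0).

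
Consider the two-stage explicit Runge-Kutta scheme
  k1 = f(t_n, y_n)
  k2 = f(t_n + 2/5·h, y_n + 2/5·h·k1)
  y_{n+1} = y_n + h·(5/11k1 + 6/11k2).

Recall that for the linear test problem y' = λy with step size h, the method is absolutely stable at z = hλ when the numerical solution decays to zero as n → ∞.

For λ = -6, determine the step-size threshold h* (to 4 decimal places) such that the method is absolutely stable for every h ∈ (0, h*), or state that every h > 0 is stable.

(-4.5833,0); λ=-6 ⇒ h* = (55/12)/6 = 0.7639.

Set f=λy, z=hλ:
  k1=λy_n ⇒ h·k1=z·y_n;  k2=λ(1+2/5z)y_n ⇒ h·k2=z(1+2/5z)y_n
  y_{n+1}/y_n = 1 + 5/11z + 6/11z(1+2/5z) = 1 + z + 12/55z²
  Hence R(z) = 1 + z + 12/55z².

Need |R(x)|<1, x<0.
x=-0.96: |R|=0.2411
R=1: x+12/55x²=0 ⇒ x=−55/12=-4.5833; min R=1−1/(4·12/55)=-0.1458>−1
Confirm numerically:
  x=-4.335: |R|=0.76512 <1
  x=-2.281: |R|=0.14581 <1
  x=-1.892: |R|=0.11098 <1
  x=-1.840: |R|=0.10132 <1
  x=-5.063: |R|=1.52987 >1
  x=-5.037: |R|=1.49857 >1
  x=-4.872: |R|=1.30685 >1
Stable set (-4.5833, 0).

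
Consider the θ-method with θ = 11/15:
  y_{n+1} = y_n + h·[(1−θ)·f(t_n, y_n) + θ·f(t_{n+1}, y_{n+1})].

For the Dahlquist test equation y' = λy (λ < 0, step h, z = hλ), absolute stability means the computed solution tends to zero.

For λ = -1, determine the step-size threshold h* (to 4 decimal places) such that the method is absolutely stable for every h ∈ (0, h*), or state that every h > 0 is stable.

With y'=λy (z=hλ):
  y_{n+1} = y_n + z·[4/15·y_n + 11/15·y_{n+1}] ⇒ (1 − 11/15z)y_{n+1} = (1 + 4/15z)y_n
  so R(z) = (1 + 4/15z)/(1 − 11/15z).

Solve |R(x)|<1 on ℝ⁻.
x=-0.81: |R|=0.4918
x=-2: |R|=0.1892
x=-10: |R|=0.2000
x=-100: |R|=0.3453
θ=11/15≥1/2 ⇒ |1+4/15x|<|1−11/15x| ∀x<0 ⇒ stable on all of ℝ⁻.

(−∞, 0) — no finite endpoint. Any h>0 works for λ=-1.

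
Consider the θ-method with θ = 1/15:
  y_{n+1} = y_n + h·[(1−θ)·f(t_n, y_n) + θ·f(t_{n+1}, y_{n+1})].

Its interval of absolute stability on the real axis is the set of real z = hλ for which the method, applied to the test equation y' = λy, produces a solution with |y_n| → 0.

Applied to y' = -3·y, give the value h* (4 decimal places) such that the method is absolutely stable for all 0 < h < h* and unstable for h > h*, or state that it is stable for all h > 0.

Set f=λy, z=hλ:
  y_{n+1} = y_n + z·[14/15·y_n + 1/15·y_{n+1}] ⇒ (1 − 1/15z)y_{n+1} = (1 + 14/15z)y_n
  Hence R(z) = (1 + 14/15z)/(1 − 1/15z).

Solve |R(x)|<1 on ℝ⁻.
x=-0.83: |R|=0.2135
R=−1: 1+14/15x = −1+1/15x ⇒ -13/15x=2 ⇒ x=2/(-13/15)=-2.3077
Confirm numerically:
  x=-1.421: |R|=0.29803 <1
  x=-1.061: |R|=0.00909 <1
  x=-0.943: |R|=0.11278 <1
  x=-2.857: |R|=1.39990 >1
  x=-2.411: |R|=1.07714 >1
Interval (-2.3077, 0).

(-2.3077,0); λ=-3 ⇒ h* = (30/13)/3 = 0.7692.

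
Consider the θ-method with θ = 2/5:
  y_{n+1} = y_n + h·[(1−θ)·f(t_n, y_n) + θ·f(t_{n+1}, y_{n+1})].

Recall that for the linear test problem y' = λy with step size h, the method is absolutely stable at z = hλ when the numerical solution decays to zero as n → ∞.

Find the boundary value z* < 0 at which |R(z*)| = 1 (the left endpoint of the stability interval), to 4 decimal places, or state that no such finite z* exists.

Test eqn y'=λy, z=hλ:
  y_{n+1} = y_n + z·[3/5·y_n + 2/5·y_{n+1}] ⇒ (1 − 2/5z)y_{n+1} = (1 + 3/5z)y_n
  R(z) = (1 + 3/5z)/(1 − 2/5z).

Find x<0 with |R(x)|<1.
x=-1.6: |R|=0.0244
R=−1: 1+3/5x = −1+2/5x ⇒ -1/5x=2 ⇒ x=2/(-1/5)=-10.0000
Confirm numerically:
  x=-9.692: |R|=0.98737 <1
  x=-8.774: |R|=0.94563 <1
  x=-8.283: |R|=0.92038 <1
  x=-7.567: |R|=0.87916 <1
  x=-10.549: |R|=1.02104 >1
  x=-10.404: |R|=1.01565 >1
  x=-10.322: |R|=1.01256 >1
Stable set (-10.0000, 0).

z* = -10.0000.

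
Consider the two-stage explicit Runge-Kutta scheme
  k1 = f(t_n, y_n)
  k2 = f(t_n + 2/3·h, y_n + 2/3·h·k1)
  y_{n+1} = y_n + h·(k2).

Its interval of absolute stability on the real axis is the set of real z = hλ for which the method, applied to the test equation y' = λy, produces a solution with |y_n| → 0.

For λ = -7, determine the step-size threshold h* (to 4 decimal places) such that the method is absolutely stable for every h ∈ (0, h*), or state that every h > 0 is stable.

(-1.5000,0); λ=-7 ⇒ h* = (3/2)/7 = 0.2143.

On y'=λy, z=hλ:
  k1=λy_n ⇒ h·k1=z·y_n;  k2=λ(1+2/3z)y_n ⇒ h·k2=z(1+2/3z)y_n
  y_{n+1}/y_n = 1 + z(1+2/3z) = 1 + z + 2/3z²
  ⇒ R(z) = 1 + z + 2/3z².

Need |R(x)|<1, x<0.
x=-1.09: |R|=0.7021
R=1: x+2/3x²=0 ⇒ x=−3/2=-1.5000; min R=1−1/(4·2/3)=0.6250>−1
Confirm numerically:
  x=-1.386: |R|=0.89466 <1
  x=-1.369: |R|=0.88044 <1
  x=-0.711: |R|=0.62601 <1
  x=-2.073: |R|=1.79189 >1
  x=-1.902: |R|=1.50974 >1
  x=-1.854: |R|=1.43754 >1
Interval (-1.5000, 0).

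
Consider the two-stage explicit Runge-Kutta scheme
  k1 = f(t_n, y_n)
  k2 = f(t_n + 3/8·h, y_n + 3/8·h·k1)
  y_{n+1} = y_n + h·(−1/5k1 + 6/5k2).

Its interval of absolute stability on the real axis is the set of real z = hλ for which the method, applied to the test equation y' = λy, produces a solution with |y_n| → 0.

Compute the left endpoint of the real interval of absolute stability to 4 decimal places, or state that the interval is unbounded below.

left endpoint -2.2222.

With y'=λy (z=hλ):
  k1=λy_n ⇒ h·k1=z·y_n;  k2=λ(1+3/8z)y_n ⇒ h·k2=z(1+3/8z)y_n
  y_{n+1}/y_n = 1 − 1/5z + 6/5z(1+3/8z) = 1 + z + 9/20z²
  so R(z) = 1 + z + 9/20z².

Need |R(x)|<1, x<0.
x=-0.91: |R|=0.4626
R=1: x+9/20x²=0 ⇒ x=−20/9=-2.2222; min R=1−1/(4·9/20)=0.4444>−1
Confirm numerically:
  x=-1.536: |R|=0.52568 <1
  x=-1.395: |R|=0.48071 <1
  x=-1.168: |R|=0.44590 <1
  x=-2.656: |R|=1.51845 >1
  x=-2.527: |R|=1.34658 >1
Interval (-2.2222, 0).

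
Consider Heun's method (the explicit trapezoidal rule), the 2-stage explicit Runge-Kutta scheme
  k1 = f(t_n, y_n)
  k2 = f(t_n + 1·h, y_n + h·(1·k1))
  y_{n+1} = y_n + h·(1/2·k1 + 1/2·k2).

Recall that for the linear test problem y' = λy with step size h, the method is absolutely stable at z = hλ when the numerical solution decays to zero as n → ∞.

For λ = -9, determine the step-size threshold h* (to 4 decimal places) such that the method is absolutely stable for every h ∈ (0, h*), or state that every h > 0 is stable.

(-2.0000,0); λ=-9 ⇒ h* = 0.2222.

Test eqn y'=λy, z=hλ:
  order 2, 2-stage ⇒ R(z)=1+z+z^2/2
  (e.g. R(-1.27)=0.53645, |R|=0.53645)

Need |R(x)|<1, x<0.
x=-1.27: |R|=0.5364
|R(-1.93)|=0.9325 |R(-1.33)|=0.5544 |R(-1.17)|=0.5144
Bisect:
  x_lo=-2.6996 |R|=1.9443  x_hi=-0.3231 |R|=0.7291
  mid=-1.51133 |R|=0.63073 →hi
  mid=-2.10547 |R|=1.11103 →lo
  mid=-1.80840 |R|=0.82675 →hi
  mid=-1.95693 |R|=0.95786 →hi
  mid=-2.03120 |R|=1.03169 →lo
  mid=-1.99407 |R|=0.99408 →hi
  mid=-2.01263 |R|=1.01271 →lo
  ...
  [-2.00001,-1.99987] ⇒ x*=-2.0000
Stable set (-2.0000, 0).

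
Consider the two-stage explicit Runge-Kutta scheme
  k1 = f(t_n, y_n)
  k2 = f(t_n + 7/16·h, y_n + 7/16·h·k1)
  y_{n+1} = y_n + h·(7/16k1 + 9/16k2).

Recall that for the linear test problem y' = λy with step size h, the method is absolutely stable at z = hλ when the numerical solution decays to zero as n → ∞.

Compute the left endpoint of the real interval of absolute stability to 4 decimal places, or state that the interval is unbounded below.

On y'=λy, z=hλ:
  k1=λy_n ⇒ h·k1=z·y_n;  k2=λ(1+7/16z)y_n ⇒ h·k2=z(1+7/16z)y_n
  y_{n+1}/y_n = 1 + 7/16z + 9/16z(1+7/16z) = 1 + z + 63/256z²
  ⇒ R(z) = 1 + z + 63/256z².

Need |R(x)|<1, x<0.
x=-1.56: |R|=0.0389
R=1: x+63/256x²=0 ⇒ x=−256/63=-4.0635; min R=1−1/(4·63/256)=-0.0159>−1
Confirm numerically:
  x=-3.932: |R|=0.87276 <1
  x=-3.585: |R|=0.57785 <1
  x=-2.825: |R|=0.13898 <1
  x=-2.655: |R|=0.07972 <1
  x=-4.537: |R|=1.52868 >1
  x=-4.396: |R|=1.35972 >1
  x=-4.327: |R|=1.28060 >1
Interval (-4.0635, 0).

left endpoint -4.0635.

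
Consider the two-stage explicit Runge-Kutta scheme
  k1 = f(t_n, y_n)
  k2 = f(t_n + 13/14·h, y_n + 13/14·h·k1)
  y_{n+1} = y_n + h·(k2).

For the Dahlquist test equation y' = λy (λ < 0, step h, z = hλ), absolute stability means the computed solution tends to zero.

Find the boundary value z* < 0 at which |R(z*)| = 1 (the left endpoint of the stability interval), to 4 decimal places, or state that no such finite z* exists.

z* = -1.0769.

Set f=λy, z=hλ:
  k1=λy_n ⇒ h·k1=z·y_n;  k2=λ(1+13/14z)y_n ⇒ h·k2=z(1+13/14z)y_n
  y_{n+1}/y_n = 1 + z(1+13/14z) = 1 + z + 13/14z²
  so R(z) = 1 + z + 13/14z².

Need |R(x)|<1, x<0.
x=-0.67: |R|=0.7468
R=1: x+13/14x²=0 ⇒ x=−14/13=-1.0769; min R=1−1/(4·13/14)=0.7308>−1
Confirm numerically:
  x=-0.968: |R|=0.90209 <1
  x=-0.786: |R|=0.78767 <1
  x=-0.670: |R|=0.74684 <1
  x=-0.641: |R|=0.74053 <1
  x=-1.323: |R|=1.30231 >1
  x=-1.175: |R|=1.10701 >1
Interval (-1.0769, 0).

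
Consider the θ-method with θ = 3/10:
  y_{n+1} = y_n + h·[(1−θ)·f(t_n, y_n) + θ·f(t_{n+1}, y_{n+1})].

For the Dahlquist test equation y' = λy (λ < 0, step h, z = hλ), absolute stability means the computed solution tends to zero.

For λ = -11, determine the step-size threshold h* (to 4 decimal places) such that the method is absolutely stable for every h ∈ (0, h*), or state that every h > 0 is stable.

(-5.0000,0); λ=-11 ⇒ h* = (5)/11 = 0.4545.

On y'=λy, z=hλ:
  y_{n+1} = y_n + z·[7/10·y_n + 3/10·y_{n+1}] ⇒ (1 − 3/10z)y_{n+1} = (1 + 7/10z)y_n
  R(z) = (1 + 7/10z)/(1 − 3/10z).

Find x<0 with |R(x)|<1.
x=-1.66: |R|=0.1081
R=−1: 1+7/10x = −1+3/10x ⇒ -2/5x=2 ⇒ x=2/(-2/5)=-5.0000
Confirm numerically:
  x=-3.817: |R|=0.77940 <1
  x=-3.332: |R|=0.66633 <1
  x=-3.103: |R|=0.60702 <1
  x=-2.145: |R|=0.30514 <1
  x=-5.592: |R|=1.08844 >1
  x=-5.333: |R|=1.05123 >1
  x=-5.130: |R|=1.02048 >1
Interval (-5.0000, 0).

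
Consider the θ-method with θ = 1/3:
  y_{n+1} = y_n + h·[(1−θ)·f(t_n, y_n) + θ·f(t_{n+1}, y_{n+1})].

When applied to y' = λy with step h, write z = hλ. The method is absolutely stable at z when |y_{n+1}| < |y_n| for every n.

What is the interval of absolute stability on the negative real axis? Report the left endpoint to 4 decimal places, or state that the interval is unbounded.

Set f=λy, z=hλ:
  y_{n+1} = y_n + z·[2/3·y_n + 1/3·y_{n+1}] ⇒ (1 − 1/3z)y_{n+1} = (1 + 2/3z)y_n
  ⇒ R(z) = (1 + 2/3z)/(1 − 1/3z).

Find x<0 with |R(x)|<1.
x=-0.55: |R|=0.5352
R=−1: 1+2/3x = −1+1/3x ⇒ -1/3x=2 ⇒ x=2/(-1/3)=-6.0000
Confirm numerically:
  x=-4.509: |R|=0.80144 <1
  x=-3.066: |R|=0.51632 <1
  x=-2.547: |R|=0.37750 <1
  x=-6.363: |R|=1.03877 >1
  x=-6.213: |R|=1.02312 >1
So |R|<1 on (-6.0000, 0).

(-6.0000, 0).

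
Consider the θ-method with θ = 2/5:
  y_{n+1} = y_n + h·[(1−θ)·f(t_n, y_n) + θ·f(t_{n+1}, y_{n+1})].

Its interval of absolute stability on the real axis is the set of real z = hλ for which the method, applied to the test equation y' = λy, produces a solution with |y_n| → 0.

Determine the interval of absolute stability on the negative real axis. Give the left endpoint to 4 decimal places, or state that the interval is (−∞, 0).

(-10.0000, 0).

Set f=λy, z=hλ:
  y_{n+1} = y_n + z·[3/5·y_n + 2/5·y_{n+1}] ⇒ (1 − 2/5z)y_{n+1} = (1 + 3/5z)y_n
  ⇒ R(z) = (1 + 3/5z)/(1 − 2/5z).

Boundary: |R(x)|=1, x<0.
x=-1.54: |R|=0.0470
R=−1: 1+3/5x = −1+2/5x ⇒ -1/5x=2 ⇒ x=2/(-1/5)=-10.0000
Confirm numerically:
  x=-9.937: |R|=0.99747 <1
  x=-8.696: |R|=0.94176 <1
  x=-7.060: |R|=0.84623 <1
  x=-4.951: |R|=0.66119 <1
  x=-10.576: |R|=1.02203 >1
  x=-10.257: |R|=1.01007 >1
  x=-10.088: |R|=1.00350 >1
Interval (-10.0000, 0).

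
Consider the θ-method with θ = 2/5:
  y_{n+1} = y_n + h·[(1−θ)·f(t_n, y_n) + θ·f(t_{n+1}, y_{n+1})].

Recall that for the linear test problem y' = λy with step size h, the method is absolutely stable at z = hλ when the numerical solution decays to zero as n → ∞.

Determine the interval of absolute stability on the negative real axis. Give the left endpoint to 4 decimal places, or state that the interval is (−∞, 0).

z∈(-10.0000,0).

Set f=λy, z=hλ:
  y_{n+1} = y_n + z·[3/5·y_n + 2/5·y_{n+1}] ⇒ (1 − 2/5z)y_{n+1} = (1 + 3/5z)y_n
  Hence R(z) = (1 + 3/5z)/(1 − 2/5z).

Boundary: |R(x)|=1, x<0.
x=-1.33: |R|=0.1319
R=−1: 1+3/5x = −1+2/5x ⇒ -1/5x=2 ⇒ x=2/(-1/5)=-10.0000
Confirm numerically:
  x=-9.123: |R|=0.96227 <1
  x=-6.014: |R|=0.76591 <1
  x=-5.352: |R|=0.70402 <1
  x=-4.248: |R|=0.57380 <1
  x=-10.451: |R|=1.01741 >1
  x=-10.279: |R|=1.01092 >1
Stable set (-10.0000, 0).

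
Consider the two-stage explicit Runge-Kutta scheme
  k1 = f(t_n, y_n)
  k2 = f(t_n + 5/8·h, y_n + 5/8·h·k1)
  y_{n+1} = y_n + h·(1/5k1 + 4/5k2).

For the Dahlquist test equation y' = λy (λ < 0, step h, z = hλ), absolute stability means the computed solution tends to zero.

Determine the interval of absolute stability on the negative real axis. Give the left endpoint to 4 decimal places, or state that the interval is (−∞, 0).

Test eqn y'=λy, z=hλ:
  k1=λy_n ⇒ h·k1=z·y_n;  k2=λ(1+5/8z)y_n ⇒ h·k2=z(1+5/8z)y_n
  y_{n+1}/y_n = 1 + 1/5z + 4/5z(1+5/8z) = 1 + z + 1/2z²
  so R(z) = 1 + z + 1/2z².

Find x<0 with |R(x)|<1.
x=-0.56: |R|=0.5968
R=1: x+1/2x²=0 ⇒ x=−2=-2.0000; min R=1−1/(4·1/2)=0.5000>−1
Confirm numerically:
  x=-1.751: |R|=0.78200 <1
  x=-1.642: |R|=0.70608 <1
  x=-1.071: |R|=0.50252 <1
  x=-0.841: |R|=0.51264 <1
  x=-2.587: |R|=1.75928 >1
  x=-2.082: |R|=1.08536 >1
So |R|<1 on (-2.0000, 0).

(-2.0000, 0).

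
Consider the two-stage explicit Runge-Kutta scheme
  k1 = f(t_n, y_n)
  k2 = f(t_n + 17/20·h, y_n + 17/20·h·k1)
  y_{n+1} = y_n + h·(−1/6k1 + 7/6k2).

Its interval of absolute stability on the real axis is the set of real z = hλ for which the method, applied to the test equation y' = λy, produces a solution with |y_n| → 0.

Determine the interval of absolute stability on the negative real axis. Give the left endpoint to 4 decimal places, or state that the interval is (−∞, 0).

With y'=λy (z=hλ):
  k1=λy_n ⇒ h·k1=z·y_n;  k2=λ(1+17/20z)y_n ⇒ h·k2=z(1+17/20z)y_n
  y_{n+1}/y_n = 1 − 1/6z + 7/6z(1+17/20z) = 1 + z + 119/120z²
  Hence R(z) = 1 + z + 119/120z².

Find x<0 with |R(x)|<1.
x=-0.32: |R|=0.7815
R=1: x+119/120x²=0 ⇒ x=−120/119=-1.0084; min R=1−1/(4·119/120)=0.7479>−1
Confirm numerically:
  x=-0.754: |R|=0.80978 <1
  x=-0.626: |R|=0.76261 <1
  x=-0.499: |R|=0.74793 <1
  x=-1.551: |R|=1.83455 >1
  x=-1.389: |R|=1.52424 >1
  x=-1.191: |R|=1.21566 >1
Stable set (-1.0084, 0).

z∈(-1.0084,0).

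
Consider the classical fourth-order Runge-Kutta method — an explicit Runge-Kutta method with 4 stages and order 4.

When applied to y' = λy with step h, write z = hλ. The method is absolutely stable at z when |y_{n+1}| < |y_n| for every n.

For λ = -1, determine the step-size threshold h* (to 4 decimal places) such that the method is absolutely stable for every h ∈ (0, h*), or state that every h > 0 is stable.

Set f=λy, z=hλ:
  order 4, 4-stage ⇒ R(z)=1+z+z^2/2+z^3/6+z^4/24
  (e.g. R(-1.08)=0.34994, |R|=0.34994)

Boundary: |R(x)|=1, x<0.
x=-1.08: |R|=0.3499
|R(-1.5)|=0.2734 |R(-0.98)|=0.3818 |R(-0.61)|=0.5440
Bisect:
  x_lo=-3.5342 |R|=2.8545  x_hi=-0.2056 |R|=0.8142
  mid=-1.86990 |R|=0.29808 →hi
  mid=-2.70207 |R|=0.88161 →hi
  mid=-3.11816 |R|=1.62932 →lo
  mid=-2.91011 |R|=1.20509 →lo
  mid=-2.80609 |R|=1.03182 →lo
  mid=-2.75408 |R|=0.95396 →hi
  mid=-2.78009 |R|=0.99218 →hi
  mid=-2.79309 |R|=1.01182 →lo
  ...
  [-2.78537,-2.78517] ⇒ x*=-2.7853
Interval (-2.7853, 0).

(-2.7853,0); λ=-1 ⇒ h* = 2.7853.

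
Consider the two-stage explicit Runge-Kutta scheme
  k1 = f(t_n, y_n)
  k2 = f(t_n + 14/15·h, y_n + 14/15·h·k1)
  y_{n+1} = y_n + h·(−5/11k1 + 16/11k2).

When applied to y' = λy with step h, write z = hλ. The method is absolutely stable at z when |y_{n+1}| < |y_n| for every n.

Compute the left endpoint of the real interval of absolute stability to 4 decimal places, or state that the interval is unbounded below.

left endpoint -0.7366.

On y'=λy, z=hλ:
  k1=λy_n ⇒ h·k1=z·y_n;  k2=λ(1+14/15z)y_n ⇒ h·k2=z(1+14/15z)y_n
  y_{n+1}/y_n = 1 − 5/11z + 16/11z(1+14/15z) = 1 + z + 224/165z²
  so R(z) = 1 + z + 224/165z².

Boundary: |R(x)|=1, x<0.
x=-1.11: |R|=1.5627
R=1: x+224/165x²=0 ⇒ x=−165/224=-0.7366; min R=1−1/(4·224/165)=0.8158>−1
Confirm numerically:
  x=-0.713: |R|=0.97715 <1
  x=-0.664: |R|=0.93455 <1
  x=-0.472: |R|=0.83045 <1
  x=-1.073: |R|=1.49002 >1
  x=-1.059: |R|=1.46350 >1
  x=-0.848: |R|=1.12824 >1
Interval (-0.7366, 0).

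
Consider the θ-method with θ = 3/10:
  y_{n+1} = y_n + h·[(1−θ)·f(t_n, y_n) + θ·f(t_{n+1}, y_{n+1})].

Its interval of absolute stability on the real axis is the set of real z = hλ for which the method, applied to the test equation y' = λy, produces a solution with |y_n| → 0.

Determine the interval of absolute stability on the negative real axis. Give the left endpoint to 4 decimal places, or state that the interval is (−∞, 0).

Set f=λy, z=hλ:
  y_{n+1} = y_n + z·[7/10·y_n + 3/10·y_{n+1}] ⇒ (1 − 3/10z)y_{n+1} = (1 + 7/10z)y_n
  Hence R(z) = (1 + 7/10z)/(1 − 3/10z).

Need |R(x)|<1, x<0.
x=-0.47: |R|=0.5881
R=−1: 1+7/10x = −1+3/10x ⇒ -2/5x=2 ⇒ x=2/(-2/5)=-5.0000
Confirm numerically:
  x=-4.873: |R|=0.97937 <1
  x=-3.073: |R|=0.59894 <1
  x=-2.499: |R|=0.42824 <1
  x=-2.250: |R|=0.34328 <1
  x=-5.528: |R|=1.07945 >1
  x=-5.420: |R|=1.06398 >1
Interval (-5.0000, 0).

z∈(-5.0000,0).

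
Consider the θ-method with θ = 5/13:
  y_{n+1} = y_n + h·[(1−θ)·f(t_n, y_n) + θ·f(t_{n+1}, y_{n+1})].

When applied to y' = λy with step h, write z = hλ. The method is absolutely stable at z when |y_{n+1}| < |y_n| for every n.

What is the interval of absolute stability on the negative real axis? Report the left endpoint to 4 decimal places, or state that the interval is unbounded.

Test eqn y'=λy, z=hλ:
  y_{n+1} = y_n + z·[8/13·y_n + 5/13·y_{n+1}] ⇒ (1 − 5/13z)y_{n+1} = (1 + 8/13z)y_n
  ⇒ R(z) = (1 + 8/13z)/(1 − 5/13z).

Boundary: |R(x)|=1, x<0.
x=-0.33: |R|=0.7072
R=−1: 1+8/13x = −1+5/13x ⇒ -3/13x=2 ⇒ x=2/(-3/13)=-8.6667
Confirm numerically:
  x=-7.654: |R|=0.94075 <1
  x=-5.441: |R|=0.75931 <1
  x=-3.754: |R|=0.53610 <1
  x=-9.111: |R|=1.02276 >1
  x=-8.867: |R|=1.01048 >1
  x=-8.697: |R|=1.00161 >1
Stable set (-8.6667, 0).

(-8.6667, 0).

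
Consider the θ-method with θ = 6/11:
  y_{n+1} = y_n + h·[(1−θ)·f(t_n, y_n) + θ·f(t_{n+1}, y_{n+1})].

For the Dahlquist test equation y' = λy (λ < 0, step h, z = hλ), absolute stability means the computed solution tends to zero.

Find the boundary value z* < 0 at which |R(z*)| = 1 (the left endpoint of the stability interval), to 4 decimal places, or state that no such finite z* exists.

(−∞, 0) — no finite endpoint.

On y'=λy, z=hλ:
  y_{n+1} = y_n + z·[5/11·y_n + 6/11·y_{n+1}] ⇒ (1 − 6/11z)y_{n+1} = (1 + 5/11z)y_n
  R(z) = (1 + 5/11z)/(1 − 6/11z).

Find x<0 with |R(x)|<1.
x=-0.42: |R|=0.6583
x=-2: |R|=0.0435
x=-10: |R|=0.5493
x=-100: |R|=0.8003
θ=6/11≥1/2 ⇒ |1+5/11x|<|1−6/11x| ∀x<0 ⇒ unbounded interval.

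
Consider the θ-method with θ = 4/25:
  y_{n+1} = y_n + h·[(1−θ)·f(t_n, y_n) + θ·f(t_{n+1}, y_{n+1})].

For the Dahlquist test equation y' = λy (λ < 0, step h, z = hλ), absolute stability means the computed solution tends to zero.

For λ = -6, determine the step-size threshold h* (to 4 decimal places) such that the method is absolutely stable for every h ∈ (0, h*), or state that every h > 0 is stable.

(-2.9412,0); λ=-6 ⇒ h* = (50/17)/6 = 0.4902.

Test eqn y'=λy, z=hλ:
  y_{n+1} = y_n + z·[21/25·y_n + 4/25·y_{n+1}] ⇒ (1 − 4/25z)y_{n+1} = (1 + 21/25z)y_n
  Hence R(z) = (1 + 21/25z)/(1 − 4/25z).

Boundary: |R(x)|=1, x<0.
x=-1.8: |R|=0.3975
R=−1: 1+21/25x = −1+4/25x ⇒ -17/25x=2 ⇒ x=2/(-17/25)=-2.9412
Confirm numerically:
  x=-1.810: |R|=0.40354 <1
  x=-1.512: |R|=0.21747 <1
  x=-1.434: |R|=0.16638 <1
  x=-3.307: |R|=1.16268 >1
  x=-3.113: |R|=1.07799 >1
Interval (-2.9412, 0).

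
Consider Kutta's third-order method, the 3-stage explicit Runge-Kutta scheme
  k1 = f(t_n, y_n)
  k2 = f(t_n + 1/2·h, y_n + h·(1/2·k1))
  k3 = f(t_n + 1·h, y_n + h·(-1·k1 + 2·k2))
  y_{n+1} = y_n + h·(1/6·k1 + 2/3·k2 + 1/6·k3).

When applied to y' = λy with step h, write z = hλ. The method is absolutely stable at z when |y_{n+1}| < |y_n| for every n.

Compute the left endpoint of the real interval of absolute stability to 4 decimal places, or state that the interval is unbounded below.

Test eqn y'=λy, z=hλ:
  order 3, 3-stage ⇒ R(z)=1+z+z^2/2+z^3/6
  (e.g. R(-0.7)=0.48783, |R|=0.48783)

Need |R(x)|<1, x<0.
x=-0.7: |R|=0.4878
|R(-2.76)|=1.4553 |R(-2.54)|=1.0454 |R(-1.41)|=0.1168
Bisect:
  x_lo=-3.3092 |R|=2.8735  x_hi=-0.2022 |R|=0.8169
  mid=-1.75568 |R|=0.11643 →hi
  mid=-2.53243 |R|=1.03266 →lo
  mid=-2.14405 |R|=0.48826 →hi
  mid=-2.33824 |R|=0.73523 →hi
  mid=-2.43534 |R|=0.87718 →hi
  mid=-2.48389 |R|=0.95317 →hi
  mid=-2.50816 |R|=0.99248 →hi
  ...
  [-2.51290,-2.51271] ⇒ x*=-2.5127
So |R|<1 on (-2.5127, 0).

left endpoint -2.5127.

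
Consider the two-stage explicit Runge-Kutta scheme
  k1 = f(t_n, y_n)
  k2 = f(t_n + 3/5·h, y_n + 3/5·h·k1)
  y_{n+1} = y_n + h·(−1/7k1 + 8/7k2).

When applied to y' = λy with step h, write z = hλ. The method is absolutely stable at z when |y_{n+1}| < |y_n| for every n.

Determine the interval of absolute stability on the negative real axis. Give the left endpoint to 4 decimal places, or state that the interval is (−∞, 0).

On y'=λy, z=hλ:
  k1=λy_n ⇒ h·k1=z·y_n;  k2=λ(1+3/5z)y_n ⇒ h·k2=z(1+3/5z)y_n
  y_{n+1}/y_n = 1 − 1/7z + 8/7z(1+3/5z) = 1 + z + 24/35z²
  ⇒ R(z) = 1 + z + 24/35z².

Find x<0 with |R(x)|<1.
x=-1.09: |R|=0.7247
R=1: x+24/35x²=0 ⇒ x=−35/24=-1.4583; min R=1−1/(4·24/35)=0.6354>−1
Confirm numerically:
  x=-0.938: |R|=0.66532 <1
  x=-0.796: |R|=0.63848 <1
  x=-0.791: |R|=0.63804 <1
  x=-1.732: |R|=1.32502 >1
  x=-1.635: |R|=1.19807 >1
Interval (-1.4583, 0).

z∈(-1.4583,0).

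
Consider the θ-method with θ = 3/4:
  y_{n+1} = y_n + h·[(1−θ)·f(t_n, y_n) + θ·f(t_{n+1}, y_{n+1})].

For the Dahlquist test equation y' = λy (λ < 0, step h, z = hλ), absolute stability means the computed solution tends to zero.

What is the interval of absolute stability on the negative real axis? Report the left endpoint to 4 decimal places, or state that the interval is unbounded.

On y'=λy, z=hλ:
  y_{n+1} = y_n + z·[1/4·y_n + 3/4·y_{n+1}] ⇒ (1 − 3/4z)y_{n+1} = (1 + 1/4z)y_n
  R(z) = (1 + 1/4z)/(1 − 3/4z).

Solve |R(x)|<1 on ℝ⁻.
x=-1.56: |R|=0.2811
x=-2: |R|=0.2000
x=-10: |R|=0.1765
x=-100: |R|=0.3158
θ=3/4≥1/2 ⇒ |1+1/4x|<|1−3/4x| ∀x<0 ⇒ stable on all of ℝ⁻.

(−∞, 0) — no finite endpoint.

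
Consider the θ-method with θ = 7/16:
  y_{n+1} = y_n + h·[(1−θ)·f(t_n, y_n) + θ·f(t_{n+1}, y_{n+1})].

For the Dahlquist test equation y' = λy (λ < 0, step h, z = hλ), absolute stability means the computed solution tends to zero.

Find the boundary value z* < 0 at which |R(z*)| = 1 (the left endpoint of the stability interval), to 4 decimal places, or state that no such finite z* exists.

On y'=λy, z=hλ:
  y_{n+1} = y_n + z·[9/16·y_n + 7/16·y_{n+1}] ⇒ (1 − 7/16z)y_{n+1} = (1 + 9/16z)y_n
  R(z) = (1 + 9/16z)/(1 − 7/16z).

Boundary: |R(x)|=1, x<0.
x=-1.33: |R|=0.1592
R=−1: 1+9/16x = −1+7/16x ⇒ -1/8x=2 ⇒ x=2/(-1/8)=-16.0000
Confirm numerically:
  x=-14.626: |R|=0.97679 <1
  x=-13.823: |R|=0.96139 <1
  x=-9.485: |R|=0.84186 <1
  x=-7.974: |R|=0.77649 <1
  x=-16.595: |R|=1.00900 >1
  x=-16.033: |R|=1.00051 >1
Interval (-16.0000, 0).

left endpoint -16.0000.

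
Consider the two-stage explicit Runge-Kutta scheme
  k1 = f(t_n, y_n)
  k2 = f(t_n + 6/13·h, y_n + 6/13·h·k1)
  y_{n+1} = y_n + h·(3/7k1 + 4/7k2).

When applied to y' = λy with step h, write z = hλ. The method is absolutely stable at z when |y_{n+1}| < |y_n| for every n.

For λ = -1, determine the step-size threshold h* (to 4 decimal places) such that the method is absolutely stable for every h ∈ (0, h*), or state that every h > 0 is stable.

(-3.7917,0); λ=-1 ⇒ h* = (91/24)/1 = 3.7917.

With y'=λy (z=hλ):
  k1=λy_n ⇒ h·k1=z·y_n;  k2=λ(1+6/13z)y_n ⇒ h·k2=z(1+6/13z)y_n
  y_{n+1}/y_n = 1 + 3/7z + 4/7z(1+6/13z) = 1 + z + 24/91z²
  ⇒ R(z) = 1 + z + 24/91z².

Boundary: |R(x)|=1, x<0.
x=-1.2: |R|=0.1798
R=1: x+24/91x²=0 ⇒ x=−91/24=-3.7917; min R=1−1/(4·24/91)=0.0521>−1
Confirm numerically:
  x=-2.029: |R|=0.05676 <1
  x=-1.791: |R|=0.05498 <1
  x=-1.765: |R|=0.05660 <1
  x=-4.274: |R|=1.54369 >1
  x=-4.040: |R|=1.26460 >1
Interval (-3.7917, 0).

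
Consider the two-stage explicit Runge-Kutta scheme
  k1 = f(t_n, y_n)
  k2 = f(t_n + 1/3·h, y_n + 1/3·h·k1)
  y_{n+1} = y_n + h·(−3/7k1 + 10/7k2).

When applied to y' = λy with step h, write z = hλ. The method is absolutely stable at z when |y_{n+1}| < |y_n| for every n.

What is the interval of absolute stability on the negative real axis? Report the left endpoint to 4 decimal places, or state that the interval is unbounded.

(-2.1000, 0).

With y'=λy (z=hλ):
  k1=λy_n ⇒ h·k1=z·y_n;  k2=λ(1+1/3z)y_n ⇒ h·k2=z(1+1/3z)y_n
  y_{n+1}/y_n = 1 − 3/7z + 10/7z(1+1/3z) = 1 + z + 10/21z²
  Hence R(z) = 1 + z + 10/21z².

Boundary: |R(x)|=1, x<0.
x=-1.5: |R|=0.5714
R=1: x+10/21x²=0 ⇒ x=−21/10=-2.1000; min R=1−1/(4·10/21)=0.4750>−1
Confirm numerically:
  x=-2.064: |R|=0.96462 <1
  x=-1.908: |R|=0.82555 <1
  x=-1.484: |R|=0.56469 <1
  x=-1.384: |R|=0.52812 <1
  x=-2.555: |R|=1.55358 >1
  x=-2.141: |R|=1.04180 >1
So |R|<1 on (-2.1000, 0).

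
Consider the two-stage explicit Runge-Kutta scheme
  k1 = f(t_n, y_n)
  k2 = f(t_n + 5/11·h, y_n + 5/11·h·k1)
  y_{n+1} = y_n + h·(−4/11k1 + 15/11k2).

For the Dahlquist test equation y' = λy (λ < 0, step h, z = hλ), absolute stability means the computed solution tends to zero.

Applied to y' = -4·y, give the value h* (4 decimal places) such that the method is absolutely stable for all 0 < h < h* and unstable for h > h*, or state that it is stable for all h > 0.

(-1.6133,0); λ=-4 ⇒ h* = (121/75)/4 = 0.4033.

On y'=λy, z=hλ:
  k1=λy_n ⇒ h·k1=z·y_n;  k2=λ(1+5/11z)y_n ⇒ h·k2=z(1+5/11z)y_n
  y_{n+1}/y_n = 1 − 4/11z + 15/11z(1+5/11z) = 1 + z + 75/121z²
  so R(z) = 1 + z + 75/121z².

Find x<0 with |R(x)|<1.
x=-0.51: |R|=0.6512
R=1: x+75/121x²=0 ⇒ x=−121/75=-1.6133; min R=1−1/(4·75/121)=0.5967>−1
Confirm numerically:
  x=-1.157: |R|=0.67274 <1
  x=-1.126: |R|=0.65987 <1
  x=-0.777: |R|=0.59721 <1
  x=-2.195: |R|=1.79138 >1
  x=-2.192: |R|=1.78622 >1
  x=-1.660: |R|=1.04802 >1
Stable set (-1.6133, 0).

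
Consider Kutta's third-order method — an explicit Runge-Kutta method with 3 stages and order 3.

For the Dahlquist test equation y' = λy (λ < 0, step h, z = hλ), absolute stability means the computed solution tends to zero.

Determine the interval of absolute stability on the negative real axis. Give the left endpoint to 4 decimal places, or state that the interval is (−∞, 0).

On y'=λy, z=hλ:
  order 3, 3-stage ⇒ R(z)=1+z+z^2/2+z^3/6
  (e.g. R(-0.42)=0.65585, |R|=0.65585)

Boundary: |R(x)|=1, x<0.
x=-0.42: |R|=0.6559
|R(-2.64)|=1.2218 |R(-2.31)|=0.6963 |R(-1.85)|=0.1940
Bisect:
  x_lo=-2.9040 |R|=1.7691  x_hi=-0.0864 |R|=0.9173
  mid=-1.49520 |R|=0.06550 →hi
  mid=-2.19961 |R|=0.55419 →hi
  mid=-2.55182 |R|=1.06541 →lo
  mid=-2.37572 |R|=0.78847 →hi
  mid=-2.46377 |R|=0.92127 →hi
  mid=-2.50779 |R|=0.99188 →hi
  mid=-2.52981 |R|=1.02828 →lo
  ...
  [-2.51278,-2.51261] ⇒ x*=-2.5127
Stable set (-2.5127, 0).

z∈(-2.5127,0).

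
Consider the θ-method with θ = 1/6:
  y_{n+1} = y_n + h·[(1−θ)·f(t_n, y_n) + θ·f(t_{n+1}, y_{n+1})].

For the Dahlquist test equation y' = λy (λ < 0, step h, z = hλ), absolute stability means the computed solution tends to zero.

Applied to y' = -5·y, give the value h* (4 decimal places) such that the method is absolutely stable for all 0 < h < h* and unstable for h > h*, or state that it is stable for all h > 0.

On y'=λy, z=hλ:
  y_{n+1} = y_n + z·[5/6·y_n + 1/6·y_{n+1}] ⇒ (1 − 1/6z)y_{n+1} = (1 + 5/6z)y_n
  R(z) = (1 + 5/6z)/(1 − 1/6z).

Boundary: |R(x)|=1, x<0.
x=-0.98: |R|=0.1576
R=−1: 1+5/6x = −1+1/6x ⇒ -2/3x=2 ⇒ x=2/(-2/3)=-3.0000
Confirm numerically:
  x=-2.897: |R|=0.95369 <1
  x=-2.630: |R|=0.82851 <1
  x=-2.618: |R|=0.82270 <1
  x=-2.539: |R|=0.78405 <1
  x=-3.567: |R|=1.23706 >1
  x=-3.084: |R|=1.03699 >1
  x=-3.070: |R|=1.03087 >1
So |R|<1 on (-3.0000, 0).

(-3.0000,0); λ=-5 ⇒ h* = (3)/5 = 0.6000.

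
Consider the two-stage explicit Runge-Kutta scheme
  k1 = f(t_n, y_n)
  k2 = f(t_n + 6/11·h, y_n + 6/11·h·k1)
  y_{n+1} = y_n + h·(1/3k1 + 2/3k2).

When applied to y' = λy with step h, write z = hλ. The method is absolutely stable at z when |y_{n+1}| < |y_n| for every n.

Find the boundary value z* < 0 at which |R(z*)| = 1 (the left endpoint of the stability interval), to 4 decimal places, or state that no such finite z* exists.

z* = -2.7500.

With y'=λy (z=hλ):
  k1=λy_n ⇒ h·k1=z·y_n;  k2=λ(1+6/11z)y_n ⇒ h·k2=z(1+6/11z)y_n
  y_{n+1}/y_n = 1 + 1/3z + 2/3z(1+6/11z) = 1 + z + 4/11z²
  Hence R(z) = 1 + z + 4/11z².

Boundary: |R(x)|=1, x<0.
x=-1.23: |R|=0.3201
R=1: x+4/11x²=0 ⇒ x=−11/4=-2.7500; min R=1−1/(4·4/11)=0.3125>−1
Confirm numerically:
  x=-2.061: |R|=0.48363 <1
  x=-1.319: |R|=0.31364 <1
  x=-1.289: |R|=0.31519 <1
  x=-3.303: |R|=1.66420 >1
  x=-3.197: |R|=1.51966 >1
  x=-3.100: |R|=1.39455 >1
Interval (-2.7500, 0).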